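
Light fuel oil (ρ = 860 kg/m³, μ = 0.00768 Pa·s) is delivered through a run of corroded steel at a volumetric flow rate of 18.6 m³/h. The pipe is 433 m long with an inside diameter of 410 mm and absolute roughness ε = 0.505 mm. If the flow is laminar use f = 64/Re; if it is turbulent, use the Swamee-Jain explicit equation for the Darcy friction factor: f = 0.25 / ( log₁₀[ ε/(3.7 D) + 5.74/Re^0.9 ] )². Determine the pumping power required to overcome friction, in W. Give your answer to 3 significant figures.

Q = 18.6 m³/h = 18.6/3600 = 0.005167 m³/s.
Cross-sectional area A = πD²/4 = π(0.41)²/4 = 0.132 m²; mean velocity V = Q/A = 0.005167/0.132 = 0.03913 m/s.
Reynolds number Re = ρVD/μ = 860 · 0.03913 · 0.41 / 0.00768 = 1797.
Re < 2300 → laminar flow, so f = 64/Re = 64/1797 = 0.03562 (the turbulent correlation is not needed).
Darcy-Weisbach: ΔP = f(L/D)(ρV²/2) = 0.03562·(433/0.41)·(860·0.03913²/2) = 0.03562·1056·0.6585 = 24.77 Pa.
Pumping power P = QΔP = 0.005167·24.77 = 0.1280 W = 0.128 W.

P ≈ 0.128 W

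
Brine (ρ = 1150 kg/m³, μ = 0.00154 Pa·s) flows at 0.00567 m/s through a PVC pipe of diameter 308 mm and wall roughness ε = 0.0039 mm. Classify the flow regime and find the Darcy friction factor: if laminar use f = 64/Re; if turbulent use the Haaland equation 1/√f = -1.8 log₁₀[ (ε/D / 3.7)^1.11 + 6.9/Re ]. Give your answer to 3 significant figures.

f ≈ 0.0491

Re = ρVD/μ = 1150·0.00567·0.308/0.00154 = 1304.
Re < 2300 → laminar, so f = 64/Re = 0.04908 (roughness is irrelevant in laminar flow).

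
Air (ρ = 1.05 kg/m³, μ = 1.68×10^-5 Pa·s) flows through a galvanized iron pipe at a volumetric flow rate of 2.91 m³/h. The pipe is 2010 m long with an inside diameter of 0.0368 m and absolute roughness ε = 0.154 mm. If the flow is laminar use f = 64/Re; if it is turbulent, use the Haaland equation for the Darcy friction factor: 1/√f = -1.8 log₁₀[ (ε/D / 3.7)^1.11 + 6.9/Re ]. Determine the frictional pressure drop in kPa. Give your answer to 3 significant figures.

Q = 2.91 m³/h = 2.91/3600 = 0.0008083 m³/s.
Cross-sectional area A = πD²/4 = π(0.0368)²/4 = 0.001064 m²; mean velocity V = Q/A = 0.0008083/0.001064 = 0.76 m/s.
Reynolds number Re = ρVD/μ = 1.05 · 0.76 · 0.0368 / 1.68e-05 = 1748.
Re < 2300 → laminar flow, so f = 64/Re = 64/1748 = 0.03661 (the turbulent correlation is not needed).
Darcy-Weisbach: ΔP = f(L/D)(ρV²/2) = 0.03661·(2010/0.0368)·(1.05·0.76²/2) = 0.03661·5.462e+04·0.3032 = 606.4 Pa.
ΔP = 606.4 Pa = 0.606 kPa.

ΔP ≈ 0.606 kPa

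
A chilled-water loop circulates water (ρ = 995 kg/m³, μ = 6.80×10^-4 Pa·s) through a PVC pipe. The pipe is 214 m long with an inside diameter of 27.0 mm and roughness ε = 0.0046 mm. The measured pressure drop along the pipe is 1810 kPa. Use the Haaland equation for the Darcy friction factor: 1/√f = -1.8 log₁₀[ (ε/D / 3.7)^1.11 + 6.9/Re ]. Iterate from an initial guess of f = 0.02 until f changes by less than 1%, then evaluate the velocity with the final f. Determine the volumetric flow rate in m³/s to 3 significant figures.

Q ≈ 0.00301 m³/s

Rearranging Darcy-Weisbach: V = √(2·ΔP·D/(f·L·ρ)). With ε/D = 4.6e-06/0.027 = 0.00017, iterate starting from f = 0.02:
  f = 0.02 → V = √(2·1.81e+06·0.027/(0.02·214·995)) = 4.791 m/s; Re = ρVD/μ = 1.893e+05; f → 0.0168
  f = 0.0168 → V = 5.226 m/s; Re = 2.065e+05; f → 0.0166
  f = 0.0166 → V = 5.258 m/s; Re = 2.077e+05; f → 0.01659
Converged (Δf/f < 1%). With the final f = 0.01659: V = √(2·1.81e+06·0.027/(0.01659·214·995)) = 5.261 m/s.
Q = V·A = 5.261·(π/4·0.027²) = 0.003012 m³/s = 0.00301 m³/s.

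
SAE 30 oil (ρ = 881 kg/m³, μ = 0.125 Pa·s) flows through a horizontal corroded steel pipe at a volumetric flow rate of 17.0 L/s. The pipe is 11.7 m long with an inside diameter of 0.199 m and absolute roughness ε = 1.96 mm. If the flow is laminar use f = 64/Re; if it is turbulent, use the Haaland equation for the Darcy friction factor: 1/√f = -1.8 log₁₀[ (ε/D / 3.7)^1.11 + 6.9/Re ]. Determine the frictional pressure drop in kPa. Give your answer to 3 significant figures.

ΔP ≈ 0.646 kPa

Q = 17.0 L/s = 17.0/1000 = 0.017 m³/s.
Cross-sectional area A = πD²/4 = π(0.199)²/4 = 0.0311 m²; mean velocity V = Q/A = 0.017/0.0311 = 0.5466 m/s.
Reynolds number Re = ρVD/μ = 881 · 0.5466 · 0.199 / 0.125 = 766.6.
Re < 2300 → laminar flow, so f = 64/Re = 64/766.6 = 0.08348 (the turbulent correlation is not needed).
Darcy-Weisbach: ΔP = f(L/D)(ρV²/2) = 0.08348·(11.7/0.199)·(881·0.5466²/2) = 0.08348·58.79·131.6 = 645.9 Pa.
ΔP = 645.9 Pa = 0.646 kPa.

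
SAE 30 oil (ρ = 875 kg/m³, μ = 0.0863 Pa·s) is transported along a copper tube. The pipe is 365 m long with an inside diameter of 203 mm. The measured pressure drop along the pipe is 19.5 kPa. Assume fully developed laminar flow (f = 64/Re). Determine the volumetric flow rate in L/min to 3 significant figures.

Q ≈ 1550 L/min

For laminar flow, f = 64/Re with Re = ρVD/μ, so Darcy-Weisbach reduces to ΔP = 32μLV/D². Solving for V: V = ΔP·D²/(32μL) = 1.95e+04·(0.203)²/(32·0.0863·365) = 0.7972 m/s.
Check: Re = ρVD/μ = 875·0.7972·0.203/0.0863 = 1641 < 2300, so the laminar assumption holds.
Q = V·A = 0.7972·(π/4·0.203²) = 0.0258 m³/s = 1550 L/min.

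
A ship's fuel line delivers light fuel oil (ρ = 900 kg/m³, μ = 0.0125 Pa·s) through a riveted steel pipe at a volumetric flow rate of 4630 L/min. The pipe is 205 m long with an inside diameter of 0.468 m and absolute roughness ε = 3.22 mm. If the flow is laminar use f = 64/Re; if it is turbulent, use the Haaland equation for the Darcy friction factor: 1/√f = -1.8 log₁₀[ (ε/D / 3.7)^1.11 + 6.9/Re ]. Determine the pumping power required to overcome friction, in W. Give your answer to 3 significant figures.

Q = 4630 L/min = 4630/60000 = 0.07717 m³/s.
Cross-sectional area A = πD²/4 = π(0.468)²/4 = 0.172 m²; mean velocity V = Q/A = 0.07717/0.172 = 0.4486 m/s.
Reynolds number Re = ρVD/μ = 900 · 0.4486 · 0.468 / 0.0125 = 1.512e+04.
Re > 4000 → turbulent. Relative roughness ε/D = 0.00322/0.468 = 0.00688. Haaland: 1/√f = -1.8 log₁₀[(0.00688/3.7)^1.11 + 6.9/1.512e+04] = -1.8 log₁₀[0.000931 + 0.000456] = 5.144, so f = 0.03779.
Darcy-Weisbach: ΔP = f(L/D)(ρV²/2) = 0.03779·(205/0.468)·(900·0.4486²/2) = 0.03779·438·90.55 = 1499 Pa.
Pumping power P = QΔP = 0.07717·1499 = 115.7 W = 116 W.

P ≈ 116 W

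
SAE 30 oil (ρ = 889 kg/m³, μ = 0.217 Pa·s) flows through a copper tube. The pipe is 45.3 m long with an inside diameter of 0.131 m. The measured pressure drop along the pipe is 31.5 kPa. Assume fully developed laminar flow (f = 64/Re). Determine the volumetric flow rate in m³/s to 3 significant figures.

Q ≈ 0.0232 m³/s

For laminar flow, f = 64/Re with Re = ρVD/μ, so Darcy-Weisbach reduces to ΔP = 32μLV/D². Solving for V: V = ΔP·D²/(32μL) = 3.15e+04·(0.131)²/(32·0.217·45.3) = 1.718 m/s.
Check: Re = ρVD/μ = 889·1.718·0.131/0.217 = 922.3 < 2300, so the laminar assumption holds.
Q = V·A = 1.718·(π/4·0.131²) = 0.02316 m³/s = 0.0232 m³/s.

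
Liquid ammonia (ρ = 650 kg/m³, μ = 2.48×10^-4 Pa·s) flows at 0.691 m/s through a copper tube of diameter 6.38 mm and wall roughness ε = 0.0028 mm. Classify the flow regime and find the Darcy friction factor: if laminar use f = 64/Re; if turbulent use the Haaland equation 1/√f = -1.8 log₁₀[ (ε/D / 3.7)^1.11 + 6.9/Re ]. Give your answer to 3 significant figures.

Re = ρVD/μ = 650·0.691·0.00638/0.000248 = 1.155e+04.
Re > 4000 → turbulent. ε/D = 2.8e-06/0.00638 = 0.000439; Haaland: 1/√f = -1.8 log₁₀[4.39e-05 + 0.000597] = 5.748, so f = 0.03027.

f ≈ 0.0303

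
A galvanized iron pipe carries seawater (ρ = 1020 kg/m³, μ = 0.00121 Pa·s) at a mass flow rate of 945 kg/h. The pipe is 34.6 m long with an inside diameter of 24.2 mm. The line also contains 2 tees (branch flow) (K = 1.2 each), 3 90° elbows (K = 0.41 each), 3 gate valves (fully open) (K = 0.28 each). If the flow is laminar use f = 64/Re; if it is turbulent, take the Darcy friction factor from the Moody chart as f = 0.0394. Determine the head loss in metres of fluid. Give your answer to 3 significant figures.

ṁ = 945 kg/h = 945/3600 = 0.2625 kg/s.
A = πD²/4 = π(0.0242)²/4 = 0.00046 m²; mean velocity V = ṁ/(ρA) = 0.2625/(1020 · 0.00046) = 0.5595 m/s.
Reynolds number Re = ρVD/μ = 1020 · 0.5595 · 0.0242 / 0.00121 = 1.141e+04.
Re > 4000 → turbulent; use the Moody-chart value f = 0.0394.
Total minor-loss coefficient ΣK = 2·1.2 + 3·0.41 + 3·0.28 = 4.47.
ΔP = [f·L/D + ΣK]·(ρV²/2) = [0.0394·34.6/0.0242 + 4.47]·(1020·0.5595²/2) = [56.33 + 4.47]·159.7 = 9707 Pa.
Head loss h_f = ΔP/(ρg) = 9707/(1020·9.81) = 0.970 m.

h_f ≈ 0.970 m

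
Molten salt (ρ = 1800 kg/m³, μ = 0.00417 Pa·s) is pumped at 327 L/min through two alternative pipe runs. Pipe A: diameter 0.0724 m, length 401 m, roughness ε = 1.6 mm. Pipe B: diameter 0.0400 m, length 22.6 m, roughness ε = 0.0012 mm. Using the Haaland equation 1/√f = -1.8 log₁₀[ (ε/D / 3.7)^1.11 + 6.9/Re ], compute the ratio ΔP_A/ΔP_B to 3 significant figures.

Pipe A: V = Q/A = 0.00545/0.004117 = 1.324 m/s; Re = 4.137e+04; ε/D = 0.0221; Haaland → f = 0.05152; ΔP_A = f(L/D)(ρV²/2) = 4.501e+05 Pa.
Pipe B: V = Q/A = 0.00545/0.001257 = 4.337 m/s; Re = 7.488e+04; ε/D = 3e-05; Haaland → f = 0.01905; ΔP_B = f(L/D)(ρV²/2) = 1.822e+05 Pa.
ΔP_A/ΔP_B = 4.501e+05/1.822e+05 = 2.47.

ΔP_A/ΔP_B ≈ 2.47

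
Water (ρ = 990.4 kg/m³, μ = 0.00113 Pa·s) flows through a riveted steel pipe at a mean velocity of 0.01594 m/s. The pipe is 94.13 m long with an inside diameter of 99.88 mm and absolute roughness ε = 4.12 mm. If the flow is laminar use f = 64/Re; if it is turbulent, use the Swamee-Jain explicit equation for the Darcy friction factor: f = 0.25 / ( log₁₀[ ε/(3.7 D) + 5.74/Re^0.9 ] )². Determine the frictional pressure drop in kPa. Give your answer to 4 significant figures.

Reynolds number Re = ρVD/μ = 990.4 · 0.01594 · 0.09988 / 0.00113 = 1395.
Re < 2300 → laminar flow, so f = 64/Re = 64/1395 = 0.04586 (the turbulent correlation is not needed).
Darcy-Weisbach: ΔP = f(L/D)(ρV²/2) = 0.04586·(94.13/0.09988)·(990.4·0.01594²/2) = 0.04586·942.4·0.1258 = 5.439 Pa.
ΔP = 5.439 Pa = 0.005439 kPa.

ΔP ≈ 0.005439 kPa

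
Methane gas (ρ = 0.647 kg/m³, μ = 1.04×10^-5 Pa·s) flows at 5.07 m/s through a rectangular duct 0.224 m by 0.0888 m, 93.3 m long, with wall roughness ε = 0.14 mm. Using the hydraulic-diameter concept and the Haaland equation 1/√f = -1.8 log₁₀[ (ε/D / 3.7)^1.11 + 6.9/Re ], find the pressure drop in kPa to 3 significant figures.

ΔP ≈ 0.151 kPa

Hydraulic diameter D_h = 4A/P = 4·(0.224·0.0888)/(2·(0.224+0.0888)) = 0.07956/0.6256 = 0.1272 m.
Re = ρVD_h/μ = 0.647·5.07·0.1272/1.04e-05 = 4.011e+04.
ε/D_h = 0.00014/0.1272 = 0.0011; Haaland gives 1/√f = -1.8 log₁₀[0.000122+0.000172] = 6.358, so f = 0.02474.
ΔP = f(L/D_h)(ρV²/2) = 0.02474·93.3/0.1272·8.316 = 150.9 Pa.
ΔP = 0.151 kPa.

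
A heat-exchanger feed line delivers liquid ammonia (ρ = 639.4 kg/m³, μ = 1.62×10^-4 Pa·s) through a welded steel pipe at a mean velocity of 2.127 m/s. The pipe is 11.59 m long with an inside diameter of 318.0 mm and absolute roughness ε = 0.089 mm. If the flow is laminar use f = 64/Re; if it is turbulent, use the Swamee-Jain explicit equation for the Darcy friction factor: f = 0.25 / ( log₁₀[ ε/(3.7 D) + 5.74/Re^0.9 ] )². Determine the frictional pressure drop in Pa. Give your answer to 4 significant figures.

Reynolds number Re = ρVD/μ = 639.4 · 2.127 · 0.318 / 0.000162 = 2.67e+06.
Re > 4000 → turbulent. Relative roughness ε/D = 8.9e-05/0.318 = 0.00028. Swamee-Jain: f = 0.25/(log₁₀[0.00028/3.7 + 5.74/2.67e+06^0.9])² = 0.25/(log₁₀[7.56e-05 + 9.44e-06])² = 0.25/(-4.07)² = 0.01509.
Darcy-Weisbach: ΔP = f(L/D)(ρV²/2) = 0.01509·(11.59/0.318)·(639.4·2.127²/2) = 0.01509·36.45·1446 = 795.5 Pa.

ΔP ≈ 795.5 Pa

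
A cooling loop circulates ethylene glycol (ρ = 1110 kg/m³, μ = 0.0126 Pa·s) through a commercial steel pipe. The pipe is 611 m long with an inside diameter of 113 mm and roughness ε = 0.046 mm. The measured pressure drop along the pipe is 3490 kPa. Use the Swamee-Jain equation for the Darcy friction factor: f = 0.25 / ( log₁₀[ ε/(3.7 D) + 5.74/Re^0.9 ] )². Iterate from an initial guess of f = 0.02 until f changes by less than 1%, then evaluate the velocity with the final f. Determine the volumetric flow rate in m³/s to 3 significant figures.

Q ≈ 0.0748 m³/s

Rearranging Darcy-Weisbach: V = √(2·ΔP·D/(f·L·ρ)). With ε/D = 4.6e-05/0.113 = 0.000407, iterate starting from f = 0.02:
  f = 0.02 → V = √(2·3.49e+06·0.113/(0.02·611·1110)) = 7.626 m/s; Re = ρVD/μ = 7.591e+04; f → 0.02082
  f = 0.02082 → V = 7.474 m/s; Re = 7.44e+04; f → 0.02089
Converged (Δf/f < 1%). With the final f = 0.02089: V = √(2·3.49e+06·0.113/(0.02089·611·1110)) = 7.462 m/s.
Q = V·A = 7.462·(π/4·0.113²) = 0.07484 m³/s = 0.0748 m³/s.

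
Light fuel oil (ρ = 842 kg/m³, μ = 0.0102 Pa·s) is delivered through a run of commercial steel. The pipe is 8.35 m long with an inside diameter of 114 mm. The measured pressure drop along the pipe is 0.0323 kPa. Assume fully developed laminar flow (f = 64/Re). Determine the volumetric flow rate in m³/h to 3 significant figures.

For laminar flow, f = 64/Re with Re = ρVD/μ, so Darcy-Weisbach reduces to ΔP = 32μLV/D². Solving for V: V = ΔP·D²/(32μL) = 32.3·(0.114)²/(32·0.0102·8.35) = 0.154 m/s.
Check: Re = ρVD/μ = 842·0.154·0.114/0.0102 = 1449 < 2300, so the laminar assumption holds.
Q = V·A = 0.154·(π/4·0.114²) = 0.001572 m³/s = 5.66 m³/h.

Q ≈ 5.66 m³/h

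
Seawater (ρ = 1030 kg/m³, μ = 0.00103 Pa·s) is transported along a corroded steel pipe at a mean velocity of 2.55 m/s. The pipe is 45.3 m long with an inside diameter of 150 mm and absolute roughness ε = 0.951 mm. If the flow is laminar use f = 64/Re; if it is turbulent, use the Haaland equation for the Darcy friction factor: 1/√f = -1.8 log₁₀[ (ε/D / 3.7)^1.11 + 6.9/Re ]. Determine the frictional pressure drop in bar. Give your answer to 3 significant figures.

Reynolds number Re = ρVD/μ = 1030 · 2.55 · 0.15 / 0.00103 = 3.825e+05.
Re > 4000 → turbulent. Relative roughness ε/D = 0.000951/0.15 = 0.00634. Haaland: 1/√f = -1.8 log₁₀[(0.00634/3.7)^1.11 + 6.9/3.825e+05] = -1.8 log₁₀[0.00085 + 1.8e-05] = 5.51, so f = 0.03293.
Darcy-Weisbach: ΔP = f(L/D)(ρV²/2) = 0.03293·(45.3/0.15)·(1030·2.55²/2) = 0.03293·302·3349 = 3.331e+04 Pa.
ΔP = 3.331e+04 Pa = 0.333 bar.

ΔP ≈ 0.333 bar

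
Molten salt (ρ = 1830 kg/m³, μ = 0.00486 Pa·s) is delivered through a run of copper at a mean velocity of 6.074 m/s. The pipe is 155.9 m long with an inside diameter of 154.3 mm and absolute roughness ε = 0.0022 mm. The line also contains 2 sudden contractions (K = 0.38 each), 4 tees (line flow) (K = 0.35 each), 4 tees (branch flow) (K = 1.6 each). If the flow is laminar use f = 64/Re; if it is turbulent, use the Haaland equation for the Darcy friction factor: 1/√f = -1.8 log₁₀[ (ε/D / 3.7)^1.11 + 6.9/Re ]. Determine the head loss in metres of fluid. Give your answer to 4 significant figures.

Reynolds number Re = ρVD/μ = 1830 · 6.074 · 0.1543 / 0.00486 = 3.529e+05.
Re > 4000 → turbulent. Relative roughness ε/D = 2.2e-06/0.1543 = 1.43e-05. Haaland: 1/√f = -1.8 log₁₀[(1.43e-05/3.7)^1.11 + 6.9/3.529e+05] = -1.8 log₁₀[9.78e-07 + 1.96e-05] = 8.438, so f = 0.01405.
Total minor-loss coefficient ΣK = 2·0.38 + 4·0.35 + 4·1.6 = 8.56.
ΔP = [f·L/D + ΣK]·(ρV²/2) = [0.01405·155.9/0.1543 + 8.56]·(1830·6.074²/2) = [14.19 + 8.56]·3.376e+04 = 7.68e+05 Pa.
Head loss h_f = ΔP/(ρg) = 7.68e+05/(1830·9.81) = 42.78 m.

h_f ≈ 42.78 m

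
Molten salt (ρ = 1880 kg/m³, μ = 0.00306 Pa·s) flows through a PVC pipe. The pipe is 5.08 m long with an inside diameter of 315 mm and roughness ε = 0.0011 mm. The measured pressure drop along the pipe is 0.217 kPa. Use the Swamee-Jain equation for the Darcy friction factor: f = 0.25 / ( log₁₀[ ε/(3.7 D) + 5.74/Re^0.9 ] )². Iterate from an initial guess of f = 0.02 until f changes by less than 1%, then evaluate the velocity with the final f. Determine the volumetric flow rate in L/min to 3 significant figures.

Q ≈ 4450 L/min

Rearranging Darcy-Weisbach: V = √(2·ΔP·D/(f·L·ρ)). With ε/D = 1.1e-06/0.315 = 3.49e-06, iterate starting from f = 0.02:
  f = 0.02 → V = √(2·217·0.315/(0.02·5.08·1880)) = 0.846 m/s; Re = ρVD/μ = 1.637e+05; f → 0.01618
  f = 0.01618 → V = 0.9405 m/s; Re = 1.82e+05; f → 0.01585
  f = 0.01585 → V = 0.9503 m/s; Re = 1.839e+05; f → 0.01582
Converged (Δf/f < 1%). With the final f = 0.01582: V = √(2·217·0.315/(0.01582·5.08·1880)) = 0.9512 m/s.
Q = V·A = 0.9512·(π/4·0.315²) = 0.07413 m³/s = 4450 L/min.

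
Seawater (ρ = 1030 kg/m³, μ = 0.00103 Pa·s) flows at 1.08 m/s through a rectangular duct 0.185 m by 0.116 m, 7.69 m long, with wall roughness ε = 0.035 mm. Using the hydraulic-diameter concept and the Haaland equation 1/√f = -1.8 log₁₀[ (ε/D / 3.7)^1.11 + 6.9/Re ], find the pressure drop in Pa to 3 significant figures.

ΔP ≈ 575 Pa

Hydraulic diameter D_h = 4A/P = 4·(0.185·0.116)/(2·(0.185+0.116)) = 0.08584/0.602 = 0.1426 m.
Re = ρVD_h/μ = 1030·1.08·0.1426/0.00103 = 1.54e+05.
ε/D_h = 3.5e-05/0.1426 = 0.000245; Haaland gives 1/√f = -1.8 log₁₀[2.3e-05+4.48e-05] = 7.503, so f = 0.01776.
ΔP = f(L/D_h)(ρV²/2) = 0.01776·7.69/0.1426·600.7 = 575.4 Pa.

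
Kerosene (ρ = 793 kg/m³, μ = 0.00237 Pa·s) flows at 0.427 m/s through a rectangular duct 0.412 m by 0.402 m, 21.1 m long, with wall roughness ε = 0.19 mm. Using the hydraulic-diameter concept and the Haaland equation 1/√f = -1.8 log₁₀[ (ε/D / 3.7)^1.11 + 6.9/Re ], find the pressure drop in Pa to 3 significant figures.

ΔP ≈ 80.9 Pa

Hydraulic diameter D_h = 4A/P = 4·(0.412·0.402)/(2·(0.412+0.402)) = 0.6625/1.628 = 0.4069 m.
Re = ρVD_h/μ = 793·0.427·0.4069/0.00237 = 5.814e+04.
ε/D_h = 0.00019/0.4069 = 0.000467; Haaland gives 1/√f = -1.8 log₁₀[4.7e-05+0.000119] = 6.805, so f = 0.02159.
ΔP = f(L/D_h)(ρV²/2) = 0.02159·21.1/0.4069·72.29 = 80.94 Pa.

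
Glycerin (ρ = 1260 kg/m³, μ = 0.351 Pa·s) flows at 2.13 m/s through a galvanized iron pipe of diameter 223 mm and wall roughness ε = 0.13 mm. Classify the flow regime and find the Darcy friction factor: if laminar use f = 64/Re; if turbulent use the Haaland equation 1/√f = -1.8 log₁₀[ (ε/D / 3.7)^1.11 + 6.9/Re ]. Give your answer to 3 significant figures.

f ≈ 0.0375

Re = ρVD/μ = 1260·2.13·0.223/0.351 = 1705.
Re < 2300 → laminar, so f = 64/Re = 0.03753 (roughness is irrelevant in laminar flow).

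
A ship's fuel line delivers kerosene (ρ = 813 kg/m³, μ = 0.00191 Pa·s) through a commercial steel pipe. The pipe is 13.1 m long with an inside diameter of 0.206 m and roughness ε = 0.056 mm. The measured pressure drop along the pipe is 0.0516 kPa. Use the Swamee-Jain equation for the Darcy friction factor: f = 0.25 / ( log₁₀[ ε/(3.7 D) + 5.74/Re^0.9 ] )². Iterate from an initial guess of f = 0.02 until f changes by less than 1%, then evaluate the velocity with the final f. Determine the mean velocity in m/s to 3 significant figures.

Rearranging Darcy-Weisbach: V = √(2·ΔP·D/(f·L·ρ)). With ε/D = 5.6e-05/0.206 = 0.000272, iterate starting from f = 0.02:
  f = 0.02 → V = √(2·51.6·0.206/(0.02·13.1·813)) = 0.3159 m/s; Re = ρVD/μ = 2.77e+04; f → 0.02461
  f = 0.02461 → V = 0.2848 m/s; Re = 2.497e+04; f → 0.02518
  f = 0.02518 → V = 0.2816 m/s; Re = 2.469e+04; f → 0.02524
Converged (Δf/f < 1%). With the final f = 0.02524: V = √(2·51.6·0.206/(0.02524·13.1·813)) = 0.2812 m/s.

V ≈ 0.281 m/s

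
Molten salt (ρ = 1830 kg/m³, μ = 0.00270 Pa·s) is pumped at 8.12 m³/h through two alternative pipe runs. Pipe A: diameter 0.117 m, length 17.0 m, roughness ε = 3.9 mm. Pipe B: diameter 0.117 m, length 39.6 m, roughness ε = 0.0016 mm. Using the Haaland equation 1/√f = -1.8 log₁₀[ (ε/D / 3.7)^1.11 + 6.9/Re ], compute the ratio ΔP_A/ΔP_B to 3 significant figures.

Pipe A: V = Q/A = 0.002256/0.01075 = 0.2098 m/s; Re = 1.664e+04; ε/D = 0.0333; Haaland → f = 0.06162; ΔP_A = f(L/D)(ρV²/2) = 360.6 Pa.
Pipe B: V = Q/A = 0.002256/0.01075 = 0.2098 m/s; Re = 1.664e+04; ε/D = 1.37e-05; Haaland → f = 0.027; ΔP_B = f(L/D)(ρV²/2) = 368 Pa.
ΔP_A/ΔP_B = 360.6/368 = 0.980.

ΔP_A/ΔP_B ≈ 0.980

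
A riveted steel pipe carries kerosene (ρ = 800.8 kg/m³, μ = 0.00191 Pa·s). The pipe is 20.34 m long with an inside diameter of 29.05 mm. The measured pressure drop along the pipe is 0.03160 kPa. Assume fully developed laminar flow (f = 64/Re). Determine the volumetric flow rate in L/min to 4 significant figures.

For laminar flow, f = 64/Re with Re = ρVD/μ, so Darcy-Weisbach reduces to ΔP = 32μLV/D². Solving for V: V = ΔP·D²/(32μL) = 31.6·(0.02905)²/(32·0.00191·20.34) = 0.02145 m/s.
Check: Re = ρVD/μ = 800.8·0.02145·0.02905/0.00191 = 261.3 < 2300, so the laminar assumption holds.
Q = V·A = 0.02145·(π/4·0.02905²) = 1.422e-05 m³/s = 0.8531 L/min.

Q ≈ 0.8531 L/min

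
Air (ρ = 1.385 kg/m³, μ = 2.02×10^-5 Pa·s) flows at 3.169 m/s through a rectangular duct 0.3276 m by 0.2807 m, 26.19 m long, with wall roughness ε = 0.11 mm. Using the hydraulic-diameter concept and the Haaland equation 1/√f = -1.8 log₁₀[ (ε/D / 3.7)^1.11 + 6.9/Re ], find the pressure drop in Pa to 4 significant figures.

Hydraulic diameter D_h = 4A/P = 4·(0.3276·0.2807)/(2·(0.3276+0.2807)) = 0.3678/1.217 = 0.3023 m.
Re = ρVD_h/μ = 1.385·3.169·0.3023/2.02e-05 = 6.569e+04.
ε/D_h = 0.00011/0.3023 = 0.000364; Haaland gives 1/√f = -1.8 log₁₀[3.56e-05+0.000105] = 6.933, so f = 0.0208.
ΔP = f(L/D_h)(ρV²/2) = 0.0208·26.19/0.3023·6.954 = 12.53 Pa.

ΔP ≈ 12.53 Pa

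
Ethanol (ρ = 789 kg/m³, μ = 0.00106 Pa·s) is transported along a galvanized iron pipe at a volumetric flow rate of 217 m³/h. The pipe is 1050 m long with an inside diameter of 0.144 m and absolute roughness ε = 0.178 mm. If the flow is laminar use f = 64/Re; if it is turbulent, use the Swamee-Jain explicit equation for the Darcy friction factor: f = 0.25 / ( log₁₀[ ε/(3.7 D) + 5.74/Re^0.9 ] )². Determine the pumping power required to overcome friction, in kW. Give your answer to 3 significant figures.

Q = 217 m³/h = 217/3600 = 0.06028 m³/s.
Cross-sectional area A = πD²/4 = π(0.144)²/4 = 0.01629 m²; mean velocity V = Q/A = 0.06028/0.01629 = 3.701 m/s.
Reynolds number Re = ρVD/μ = 789 · 3.701 · 0.144 / 0.00106 = 3.967e+05.
Re > 4000 → turbulent. Relative roughness ε/D = 0.000178/0.144 = 0.00124. Swamee-Jain: f = 0.25/(log₁₀[0.00124/3.7 + 5.74/3.967e+05^0.9])² = 0.25/(log₁₀[0.000334 + 5.25e-05])² = 0.25/(-3.413)² = 0.02147.
Darcy-Weisbach: ΔP = f(L/D)(ρV²/2) = 0.02147·(1050/0.144)·(789·3.701²/2) = 0.02147·7292·5404 = 8.458e+05 Pa.
Pumping power P = QΔP = 0.06028·8.458e+05 = 50990 W = 51.0 kW.

P ≈ 51.0 kW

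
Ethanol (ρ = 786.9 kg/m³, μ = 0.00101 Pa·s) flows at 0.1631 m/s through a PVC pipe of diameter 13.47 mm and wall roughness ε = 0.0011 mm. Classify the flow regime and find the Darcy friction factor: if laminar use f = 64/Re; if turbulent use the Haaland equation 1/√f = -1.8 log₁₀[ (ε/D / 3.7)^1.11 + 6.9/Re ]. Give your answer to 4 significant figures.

Re = ρVD/μ = 786.9·0.1631·0.01347/0.00101 = 1712.
Re < 2300 → laminar, so f = 64/Re = 0.03739 (roughness is irrelevant in laminar flow).

f ≈ 0.03739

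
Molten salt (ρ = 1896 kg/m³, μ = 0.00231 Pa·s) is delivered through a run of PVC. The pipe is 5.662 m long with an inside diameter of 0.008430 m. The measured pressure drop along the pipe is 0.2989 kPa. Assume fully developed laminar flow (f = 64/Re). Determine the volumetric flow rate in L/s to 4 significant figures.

Q ≈ 0.002833 L/s

For laminar flow, f = 64/Re with Re = ρVD/μ, so Darcy-Weisbach reduces to ΔP = 32μLV/D². Solving for V: V = ΔP·D²/(32μL) = 298.9·(0.00843)²/(32·0.00231·5.662) = 0.05075 m/s.
Check: Re = ρVD/μ = 1896·0.05075·0.00843/0.00231 = 351.2 < 2300, so the laminar assumption holds.
Q = V·A = 0.05075·(π/4·0.00843²) = 2.833e-06 m³/s = 0.002833 L/s.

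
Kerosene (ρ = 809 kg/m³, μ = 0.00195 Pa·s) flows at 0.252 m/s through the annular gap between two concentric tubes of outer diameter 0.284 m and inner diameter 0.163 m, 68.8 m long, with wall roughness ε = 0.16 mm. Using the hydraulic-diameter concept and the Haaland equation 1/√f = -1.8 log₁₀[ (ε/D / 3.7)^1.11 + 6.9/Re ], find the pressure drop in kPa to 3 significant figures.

Hydraulic diameter D_h = 4A/P = D_o - D_i = 0.284 - 0.163 = 0.121 m.
Re = ρVD_h/μ = 809·0.252·0.121/0.00195 = 1.265e+04.
ε/D_h = 0.00016/0.121 = 0.00132; Haaland gives 1/√f = -1.8 log₁₀[0.000149+0.000545] = 5.685, so f = 0.03094.
ΔP = f(L/D_h)(ρV²/2) = 0.03094·68.8/0.121·25.69 = 452 Pa.
ΔP = 0.452 kPa.

ΔP ≈ 0.452 kPa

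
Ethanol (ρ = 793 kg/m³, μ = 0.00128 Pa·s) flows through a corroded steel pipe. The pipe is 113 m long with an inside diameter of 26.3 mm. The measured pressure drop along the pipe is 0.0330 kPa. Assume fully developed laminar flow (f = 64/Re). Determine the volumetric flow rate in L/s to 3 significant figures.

Q ≈ 0.00268 L/s

For laminar flow, f = 64/Re with Re = ρVD/μ, so Darcy-Weisbach reduces to ΔP = 32μLV/D². Solving for V: V = ΔP·D²/(32μL) = 33·(0.0263)²/(32·0.00128·113) = 0.004932 m/s.
Check: Re = ρVD/μ = 793·0.004932·0.0263/0.00128 = 80.35 < 2300, so the laminar assumption holds.
Q = V·A = 0.004932·(π/4·0.0263²) = 2.679e-06 m³/s = 0.00268 L/s.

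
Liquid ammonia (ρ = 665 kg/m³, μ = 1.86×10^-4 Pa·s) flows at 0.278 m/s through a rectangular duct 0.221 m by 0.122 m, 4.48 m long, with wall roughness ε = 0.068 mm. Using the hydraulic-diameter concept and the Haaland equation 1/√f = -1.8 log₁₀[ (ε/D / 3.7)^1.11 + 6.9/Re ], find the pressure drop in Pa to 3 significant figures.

ΔP ≈ 13.7 Pa

Hydraulic diameter D_h = 4A/P = 4·(0.221·0.122)/(2·(0.221+0.122)) = 0.1078/0.686 = 0.1572 m.
Re = ρVD_h/μ = 665·0.278·0.1572/0.000186 = 1.563e+05.
ε/D_h = 6.8e-05/0.1572 = 0.000433; Haaland gives 1/√f = -1.8 log₁₀[4.32e-05+4.42e-05] = 7.306, so f = 0.01874.
ΔP = f(L/D_h)(ρV²/2) = 0.01874·4.48/0.1572·25.7 = 13.72 Pa.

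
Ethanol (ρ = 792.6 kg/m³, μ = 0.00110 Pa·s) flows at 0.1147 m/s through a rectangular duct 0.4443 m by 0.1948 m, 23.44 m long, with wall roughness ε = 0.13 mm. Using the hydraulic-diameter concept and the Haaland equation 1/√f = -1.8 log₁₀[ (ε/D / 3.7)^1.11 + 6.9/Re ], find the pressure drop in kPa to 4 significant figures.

Hydraulic diameter D_h = 4A/P = 4·(0.4443·0.1948)/(2·(0.4443+0.1948)) = 0.3462/1.278 = 0.2708 m.
Re = ρVD_h/μ = 792.6·0.1147·0.2708/0.0011 = 2.238e+04.
ε/D_h = 0.00013/0.2708 = 0.00048; Haaland gives 1/√f = -1.8 log₁₀[4.85e-05+0.000308] = 6.206, so f = 0.02597.
ΔP = f(L/D_h)(ρV²/2) = 0.02597·23.44/0.2708·5.214 = 11.72 Pa.
ΔP = 0.01172 kPa.

ΔP ≈ 0.01172 kPa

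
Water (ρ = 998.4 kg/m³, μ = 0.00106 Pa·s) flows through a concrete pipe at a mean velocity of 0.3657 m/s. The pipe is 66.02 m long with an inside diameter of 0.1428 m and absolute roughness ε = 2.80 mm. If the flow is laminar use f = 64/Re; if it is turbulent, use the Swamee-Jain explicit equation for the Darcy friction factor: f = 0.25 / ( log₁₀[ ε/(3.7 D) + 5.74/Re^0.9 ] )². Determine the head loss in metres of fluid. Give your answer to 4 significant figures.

h_f ≈ 0.1558 m

Reynolds number Re = ρVD/μ = 998.4 · 0.3657 · 0.1428 / 0.00106 = 4.919e+04.
Re > 4000 → turbulent. Relative roughness ε/D = 0.0028/0.1428 = 0.0196. Swamee-Jain: f = 0.25/(log₁₀[0.0196/3.7 + 5.74/4.919e+04^0.9])² = 0.25/(log₁₀[0.0053 + 0.000344])² = 0.25/(-2.248)² = 0.04945.
Darcy-Weisbach: ΔP = f(L/D)(ρV²/2) = 0.04945·(66.02/0.1428)·(998.4·0.3657²/2) = 0.04945·462.3·66.76 = 1526 Pa.
Head loss h_f = ΔP/(ρg) = 1526/(998.4·9.81) = 0.1558 m.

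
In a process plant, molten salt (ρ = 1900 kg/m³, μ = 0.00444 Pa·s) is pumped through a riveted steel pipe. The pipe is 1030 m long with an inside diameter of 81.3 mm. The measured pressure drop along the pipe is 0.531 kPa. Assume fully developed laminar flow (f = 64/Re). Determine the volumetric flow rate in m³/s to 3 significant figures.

Q ≈ 1.25×10^-4 m³/s

For laminar flow, f = 64/Re with Re = ρVD/μ, so Darcy-Weisbach reduces to ΔP = 32μLV/D². Solving for V: V = ΔP·D²/(32μL) = 531·(0.0813)²/(32·0.00444·1030) = 0.02398 m/s.
Check: Re = ρVD/μ = 1900·0.02398·0.0813/0.00444 = 834.4 < 2300, so the laminar assumption holds.
Q = V·A = 0.02398·(π/4·0.0813²) = 0.0001245 m³/s = 1.25×10^-4 m³/s.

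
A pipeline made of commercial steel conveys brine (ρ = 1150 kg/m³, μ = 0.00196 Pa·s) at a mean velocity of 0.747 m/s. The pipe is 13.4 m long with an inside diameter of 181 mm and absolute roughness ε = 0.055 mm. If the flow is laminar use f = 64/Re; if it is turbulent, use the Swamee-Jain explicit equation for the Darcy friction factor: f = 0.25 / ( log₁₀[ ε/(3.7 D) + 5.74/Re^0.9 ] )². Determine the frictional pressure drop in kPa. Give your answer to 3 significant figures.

Reynolds number Re = ρVD/μ = 1150 · 0.747 · 0.181 / 0.00196 = 7.933e+04.
Re > 4000 → turbulent. Relative roughness ε/D = 5.5e-05/0.181 = 0.000304. Swamee-Jain: f = 0.25/(log₁₀[0.000304/3.7 + 5.74/7.933e+04^0.9])² = 0.25/(log₁₀[8.21e-05 + 0.000224])² = 0.25/(-3.515)² = 0.02024.
Darcy-Weisbach: ΔP = f(L/D)(ρV²/2) = 0.02024·(13.4/0.181)·(1150·0.747²/2) = 0.02024·74.03·320.9 = 480.7 Pa.
ΔP = 480.7 Pa = 0.481 kPa.

ΔP ≈ 0.481 kPa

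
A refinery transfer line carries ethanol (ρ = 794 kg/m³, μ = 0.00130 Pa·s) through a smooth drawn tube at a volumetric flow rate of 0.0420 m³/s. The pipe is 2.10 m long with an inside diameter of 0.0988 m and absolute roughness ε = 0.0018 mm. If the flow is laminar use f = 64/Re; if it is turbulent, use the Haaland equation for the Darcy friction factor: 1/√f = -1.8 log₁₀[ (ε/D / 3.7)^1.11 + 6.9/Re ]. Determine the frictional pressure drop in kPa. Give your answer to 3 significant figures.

ΔP ≈ 3.61 kPa

Cross-sectional area A = πD²/4 = π(0.0988)²/4 = 0.007667 m²; mean velocity V = Q/A = 0.042/0.007667 = 5.478 m/s.
Reynolds number Re = ρVD/μ = 794 · 5.478 · 0.0988 / 0.0013 = 3.306e+05.
Re > 4000 → turbulent. Relative roughness ε/D = 1.8e-06/0.0988 = 1.82e-05. Haaland: 1/√f = -1.8 log₁₀[(1.82e-05/3.7)^1.11 + 6.9/3.306e+05] = -1.8 log₁₀[1.28e-06 + 2.09e-05] = 8.378, so f = 0.01425.
Darcy-Weisbach: ΔP = f(L/D)(ρV²/2) = 0.01425·(2.1/0.0988)·(794·5.478²/2) = 0.01425·21.26·1.191e+04 = 3608 Pa.
ΔP = 3608 Pa = 3.61 kPa.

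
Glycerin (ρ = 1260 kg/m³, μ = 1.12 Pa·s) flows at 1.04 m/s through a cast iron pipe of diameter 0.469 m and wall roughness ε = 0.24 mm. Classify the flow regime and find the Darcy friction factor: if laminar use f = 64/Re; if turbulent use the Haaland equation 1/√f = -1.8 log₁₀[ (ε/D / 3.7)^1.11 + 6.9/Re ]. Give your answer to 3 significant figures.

Re = ρVD/μ = 1260·1.04·0.469/1.12 = 548.7.
Re < 2300 → laminar, so f = 64/Re = 0.1166 (roughness is irrelevant in laminar flow).

f ≈ 0.117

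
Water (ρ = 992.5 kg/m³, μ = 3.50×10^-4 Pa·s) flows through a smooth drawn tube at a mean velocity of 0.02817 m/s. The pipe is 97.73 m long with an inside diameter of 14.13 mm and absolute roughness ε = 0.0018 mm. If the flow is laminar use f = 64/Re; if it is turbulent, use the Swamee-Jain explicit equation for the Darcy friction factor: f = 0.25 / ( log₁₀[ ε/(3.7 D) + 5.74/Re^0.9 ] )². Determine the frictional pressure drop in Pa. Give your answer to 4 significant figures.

Reynolds number Re = ρVD/μ = 992.5 · 0.02817 · 0.01413 / 0.00035 = 1129.
Re < 2300 → laminar flow, so f = 64/Re = 64/1129 = 0.0567 (the turbulent correlation is not needed).
Darcy-Weisbach: ΔP = f(L/D)(ρV²/2) = 0.0567·(97.73/0.01413)·(992.5·0.02817²/2) = 0.0567·6916·0.3938 = 154.4 Pa.

ΔP ≈ 154.4 Pa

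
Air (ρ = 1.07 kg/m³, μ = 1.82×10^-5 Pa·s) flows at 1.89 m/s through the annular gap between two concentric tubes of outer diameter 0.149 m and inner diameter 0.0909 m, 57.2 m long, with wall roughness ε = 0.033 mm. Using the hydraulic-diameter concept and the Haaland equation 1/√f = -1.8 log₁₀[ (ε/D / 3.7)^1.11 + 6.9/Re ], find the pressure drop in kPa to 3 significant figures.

Hydraulic diameter D_h = 4A/P = D_o - D_i = 0.149 - 0.0909 = 0.0581 m.
Re = ρVD_h/μ = 1.07·1.89·0.0581/1.82e-05 = 6456.
ε/D_h = 3.3e-05/0.0581 = 0.000568; Haaland gives 1/√f = -1.8 log₁₀[5.84e-05+0.00107] = 5.306, so f = 0.03551.
ΔP = f(L/D_h)(ρV²/2) = 0.03551·57.2/0.0581·1.911 = 66.82 Pa.
ΔP = 0.0668 kPa.

ΔP ≈ 0.0668 kPa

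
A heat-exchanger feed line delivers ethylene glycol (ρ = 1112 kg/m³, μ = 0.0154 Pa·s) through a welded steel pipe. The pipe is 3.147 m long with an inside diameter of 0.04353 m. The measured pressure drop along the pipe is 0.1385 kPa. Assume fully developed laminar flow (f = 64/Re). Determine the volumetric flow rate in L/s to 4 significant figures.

For laminar flow, f = 64/Re with Re = ρVD/μ, so Darcy-Weisbach reduces to ΔP = 32μLV/D². Solving for V: V = ΔP·D²/(32μL) = 138.5·(0.04353)²/(32·0.0154·3.147) = 0.1692 m/s.
Check: Re = ρVD/μ = 1112·0.1692·0.04353/0.0154 = 531.9 < 2300, so the laminar assumption holds.
Q = V·A = 0.1692·(π/4·0.04353²) = 0.0002518 m³/s = 0.2518 L/s.

Q ≈ 0.2518 L/s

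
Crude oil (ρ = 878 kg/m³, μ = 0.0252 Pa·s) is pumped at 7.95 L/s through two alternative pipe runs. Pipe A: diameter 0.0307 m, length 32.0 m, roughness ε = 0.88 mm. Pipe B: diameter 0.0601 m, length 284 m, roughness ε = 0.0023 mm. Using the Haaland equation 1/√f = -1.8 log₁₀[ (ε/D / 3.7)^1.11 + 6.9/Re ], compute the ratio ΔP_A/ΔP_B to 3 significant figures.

Pipe A: V = Q/A = 0.00795/0.0007402 = 10.74 m/s; Re = 1.149e+04; ε/D = 0.0287; Haaland → f = 0.0589; ΔP_A = f(L/D)(ρV²/2) = 3.109e+06 Pa.
Pipe B: V = Q/A = 0.00795/0.002837 = 2.802 m/s; Re = 5868; ε/D = 3.83e-05; Haaland → f = 0.03599; ΔP_B = f(L/D)(ρV²/2) = 5.863e+05 Pa.
ΔP_A/ΔP_B = 3.109e+06/5.863e+05 = 5.30.

ΔP_A/ΔP_B ≈ 5.30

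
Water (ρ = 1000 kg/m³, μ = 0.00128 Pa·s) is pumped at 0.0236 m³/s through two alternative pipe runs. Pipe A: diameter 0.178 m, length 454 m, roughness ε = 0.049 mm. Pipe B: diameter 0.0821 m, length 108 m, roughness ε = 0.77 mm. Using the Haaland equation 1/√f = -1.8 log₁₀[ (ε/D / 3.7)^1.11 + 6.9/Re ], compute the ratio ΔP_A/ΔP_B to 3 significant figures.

Pipe A: V = Q/A = 0.0236/0.02488 = 0.9484 m/s; Re = 1.319e+05; ε/D = 0.000275; Haaland → f = 0.01831; ΔP_A = f(L/D)(ρV²/2) = 2.101e+04 Pa.
Pipe B: V = Q/A = 0.0236/0.005294 = 4.458 m/s; Re = 2.859e+05; ε/D = 0.00938; Haaland → f = 0.03737; ΔP_B = f(L/D)(ρV²/2) = 4.885e+05 Pa.
ΔP_A/ΔP_B = 2.101e+04/4.885e+05 = 0.0430.

ΔP_A/ΔP_B ≈ 0.0430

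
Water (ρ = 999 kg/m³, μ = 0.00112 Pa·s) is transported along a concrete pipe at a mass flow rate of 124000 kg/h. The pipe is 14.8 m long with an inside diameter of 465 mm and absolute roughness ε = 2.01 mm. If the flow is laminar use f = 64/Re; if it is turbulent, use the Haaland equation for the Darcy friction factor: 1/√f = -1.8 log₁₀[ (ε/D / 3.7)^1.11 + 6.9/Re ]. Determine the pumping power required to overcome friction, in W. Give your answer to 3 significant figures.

ṁ = 124000 kg/h = 124000/3600 = 34.44 kg/s.
A = πD²/4 = π(0.465)²/4 = 0.1698 m²; mean velocity V = ṁ/(ρA) = 34.44/(999 · 0.1698) = 0.203 m/s.
Reynolds number Re = ρVD/μ = 999 · 0.203 · 0.465 / 0.00112 = 8.421e+04.
Re > 4000 → turbulent. Relative roughness ε/D = 0.00201/0.465 = 0.00432. Haaland: 1/√f = -1.8 log₁₀[(0.00432/3.7)^1.11 + 6.9/8.421e+04] = -1.8 log₁₀[0.000556 + 8.19e-05] = 5.752, so f = 0.03023.
Darcy-Weisbach: ΔP = f(L/D)(ρV²/2) = 0.03023·(14.8/0.465)·(999·0.203²/2) = 0.03023·31.83·20.59 = 19.81 Pa.
Q = ṁ/ρ = 34.44/999 = 0.03448 m³/s.
Pumping power P = QΔP = 0.03448·19.81 = 0.6830 W = 0.683 W.

P ≈ 0.683 W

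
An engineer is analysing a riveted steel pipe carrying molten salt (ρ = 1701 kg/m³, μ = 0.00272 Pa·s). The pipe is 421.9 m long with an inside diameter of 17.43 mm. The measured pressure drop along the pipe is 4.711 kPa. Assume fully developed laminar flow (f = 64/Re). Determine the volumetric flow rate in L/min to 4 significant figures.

Q ≈ 0.5580 L/min

For laminar flow, f = 64/Re with Re = ρVD/μ, so Darcy-Weisbach reduces to ΔP = 32μLV/D². Solving for V: V = ΔP·D²/(32μL) = 4711·(0.01743)²/(32·0.00272·421.9) = 0.03897 m/s.
Check: Re = ρVD/μ = 1701·0.03897·0.01743/0.00272 = 424.8 < 2300, so the laminar assumption holds.
Q = V·A = 0.03897·(π/4·0.01743²) = 9.3e-06 m³/s = 0.5580 L/min.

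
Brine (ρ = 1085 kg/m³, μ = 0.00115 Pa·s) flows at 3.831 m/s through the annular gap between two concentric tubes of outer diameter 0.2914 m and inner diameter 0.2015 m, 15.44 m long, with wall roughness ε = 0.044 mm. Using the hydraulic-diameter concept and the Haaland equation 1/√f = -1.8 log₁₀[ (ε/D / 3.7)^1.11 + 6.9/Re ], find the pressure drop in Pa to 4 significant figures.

ΔP ≈ 24500 Pa

Hydraulic diameter D_h = 4A/P = D_o - D_i = 0.2914 - 0.2015 = 0.0899 m.
Re = ρVD_h/μ = 1085·3.831·0.0899/0.00115 = 3.249e+05.
ε/D_h = 4.4e-05/0.0899 = 0.000489; Haaland gives 1/√f = -1.8 log₁₀[4.95e-05+2.12e-05] = 7.47, so f = 0.01792.
ΔP = f(L/D_h)(ρV²/2) = 0.01792·15.44/0.0899·7962 = 2.45e+04 Pa.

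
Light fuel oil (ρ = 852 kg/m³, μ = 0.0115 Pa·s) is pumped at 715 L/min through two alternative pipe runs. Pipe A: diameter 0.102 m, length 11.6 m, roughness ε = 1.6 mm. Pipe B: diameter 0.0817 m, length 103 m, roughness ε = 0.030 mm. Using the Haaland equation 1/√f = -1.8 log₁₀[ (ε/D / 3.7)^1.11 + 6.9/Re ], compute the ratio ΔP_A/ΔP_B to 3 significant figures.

Pipe A: V = Q/A = 0.01192/0.008171 = 1.458 m/s; Re = 1.102e+04; ε/D = 0.0157; Haaland → f = 0.04821; ΔP_A = f(L/D)(ρV²/2) = 4968 Pa.
Pipe B: V = Q/A = 0.01192/0.005242 = 2.273 m/s; Re = 1.376e+04; ε/D = 0.000367; Haaland → f = 0.02887; ΔP_B = f(L/D)(ρV²/2) = 8.012e+04 Pa.
ΔP_A/ΔP_B = 4968/8.012e+04 = 0.0620.

ΔP_A/ΔP_B ≈ 0.0620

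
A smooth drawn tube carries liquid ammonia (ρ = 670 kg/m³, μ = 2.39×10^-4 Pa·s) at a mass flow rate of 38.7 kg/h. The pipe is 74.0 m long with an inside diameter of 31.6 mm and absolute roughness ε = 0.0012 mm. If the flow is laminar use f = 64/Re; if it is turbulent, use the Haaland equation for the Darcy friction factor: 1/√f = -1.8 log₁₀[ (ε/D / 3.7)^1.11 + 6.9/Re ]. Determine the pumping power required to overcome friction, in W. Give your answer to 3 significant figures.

P ≈ 1.86×10^-4 W

ṁ = 38.7 kg/h = 38.7/3600 = 0.01075 kg/s.
A = πD²/4 = π(0.0316)²/4 = 0.0007843 m²; mean velocity V = ṁ/(ρA) = 0.01075/(670 · 0.0007843) = 0.02046 m/s.
Reynolds number Re = ρVD/μ = 670 · 0.02046 · 0.0316 / 0.000239 = 1812.
Re < 2300 → laminar flow, so f = 64/Re = 64/1812 = 0.03531 (the turbulent correlation is not needed).
Darcy-Weisbach: ΔP = f(L/D)(ρV²/2) = 0.03531·(74/0.0316)·(670·0.02046²/2) = 0.03531·2342·0.1402 = 11.6 Pa.
Q = ṁ/ρ = 0.01075/670 = 1.604e-05 m³/s.
Pumping power P = QΔP = 1.604e-05·11.6 = 1.860×10^-4 W = 1.86×10^-4 W.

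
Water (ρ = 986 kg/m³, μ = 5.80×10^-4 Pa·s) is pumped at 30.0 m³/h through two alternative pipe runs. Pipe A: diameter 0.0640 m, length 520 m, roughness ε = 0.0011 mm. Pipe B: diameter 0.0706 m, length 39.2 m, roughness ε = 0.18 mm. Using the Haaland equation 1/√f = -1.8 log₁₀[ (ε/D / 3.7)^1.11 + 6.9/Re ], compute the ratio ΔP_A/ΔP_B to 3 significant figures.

Pipe A: V = Q/A = 0.008333/0.003217 = 2.59 m/s; Re = 2.818e+05; ε/D = 1.72e-05; Haaland → f = 0.01465; ΔP_A = f(L/D)(ρV²/2) = 3.937e+05 Pa.
Pipe B: V = Q/A = 0.008333/0.003915 = 2.129 m/s; Re = 2.555e+05; ε/D = 0.00255; Haaland → f = 0.02559; ΔP_B = f(L/D)(ρV²/2) = 3.174e+04 Pa.
ΔP_A/ΔP_B = 3.937e+05/3.174e+04 = 12.4.

ΔP_A/ΔP_B ≈ 12.4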